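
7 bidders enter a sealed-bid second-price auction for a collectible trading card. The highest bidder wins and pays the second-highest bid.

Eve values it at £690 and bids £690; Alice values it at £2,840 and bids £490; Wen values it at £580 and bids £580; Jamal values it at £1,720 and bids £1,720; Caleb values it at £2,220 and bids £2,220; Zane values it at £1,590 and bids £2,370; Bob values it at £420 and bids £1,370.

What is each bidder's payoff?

Eve £0, Alice £0, Wen £0, Jamal £0, Caleb £0, Zane -£630, Bob £0.

Bids in descending order: Zane £2,370, then Caleb £2,220, then Jamal £1,720, then Bob £1,370, then Eve £690, then Wen £580, then Alice £490.
Zane has the top bid and wins; the price is the second-highest bid, £2,220.
Zane's payoff = £1,590 − £2,220 = -£630. All other bidders lose, so their payoff is 0.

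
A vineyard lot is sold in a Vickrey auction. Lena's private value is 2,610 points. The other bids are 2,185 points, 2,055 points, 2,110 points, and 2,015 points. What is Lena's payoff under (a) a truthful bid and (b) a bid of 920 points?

Truthful: 425 points; alternative: 0 points.

The highest competing bid is 2,185 points.
Bidding truthfully at 2,610 points: Lena has the top bid, wins, and pays the second-highest bid 2,185 points. Payoff = 2,610 points − 2,185 points = 425 points.
Bidding 920 points: the top bid is 2,185 points (a rival), so Lena loses. Payoff = 0 points.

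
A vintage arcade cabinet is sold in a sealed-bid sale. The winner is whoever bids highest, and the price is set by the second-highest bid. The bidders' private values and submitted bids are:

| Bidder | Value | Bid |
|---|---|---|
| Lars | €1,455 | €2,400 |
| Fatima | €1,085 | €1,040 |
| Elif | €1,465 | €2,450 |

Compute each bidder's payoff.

Payoffs: Lars €0, Fatima €0, Elif -€935.

Bids in descending order: Elif €2,450 > Lars €2,400 > Fatima €1,040.
Elif has the top bid and wins; the price is the second-highest bid, €2,400.
Elif's payoff = €1,465 − €2,400 = -€935. All other bidders lose, so their payoff is 0.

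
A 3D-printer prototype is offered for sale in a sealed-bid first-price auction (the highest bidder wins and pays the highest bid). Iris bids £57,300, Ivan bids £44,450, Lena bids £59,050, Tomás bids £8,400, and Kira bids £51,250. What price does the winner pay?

Price paid: £59,050.

Sorted high to low: Lena £59,050, then Iris £57,300, then Kira £51,250, then Ivan £44,450, then Tomás £8,400.
Lena is the highest bidder, so Lena wins.
Under the first-price rule, the price is the highest bid: £59,050.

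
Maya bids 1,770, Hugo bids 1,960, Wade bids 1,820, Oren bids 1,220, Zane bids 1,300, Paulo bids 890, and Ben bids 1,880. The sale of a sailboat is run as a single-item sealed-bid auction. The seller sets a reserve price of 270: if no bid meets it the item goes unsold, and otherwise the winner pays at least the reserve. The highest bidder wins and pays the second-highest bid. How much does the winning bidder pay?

1,880

Sorted high to low: Hugo 1,960 > Ben 1,880 > Wade 1,820 > Maya 1,770 > Zane 1,300 > Oren 1,220 > Paulo 890.
Hugo has the highest bid, so Hugo wins.
The second-highest bid is 1,880, which exceeds the reserve, so that sets the price.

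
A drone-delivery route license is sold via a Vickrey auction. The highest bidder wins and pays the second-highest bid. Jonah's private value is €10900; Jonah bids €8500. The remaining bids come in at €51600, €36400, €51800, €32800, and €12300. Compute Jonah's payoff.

Highest competing bid: €51800.
Jonah's bid €8500 is not the highest, so Jonah loses, pays nothing, and earns zero payoff.

Payoff = €0.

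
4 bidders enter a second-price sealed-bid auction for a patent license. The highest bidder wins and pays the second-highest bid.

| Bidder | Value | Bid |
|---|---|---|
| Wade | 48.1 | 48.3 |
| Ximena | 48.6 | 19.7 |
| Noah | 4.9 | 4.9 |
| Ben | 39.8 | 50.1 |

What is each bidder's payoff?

Payoffs: Wade 0.0, Ximena 0.0, Noah 0.0, Ben -8.5.

Sorted high to low: Ben 50.1 > Wade 48.3 > Ximena 19.7 > Noah 4.9.
Ben has the top bid and wins; the price is the second-highest bid, 48.3.
Ben's payoff = 39.8 − 48.3 = -8.5. All other bidders lose, so their payoff is 0.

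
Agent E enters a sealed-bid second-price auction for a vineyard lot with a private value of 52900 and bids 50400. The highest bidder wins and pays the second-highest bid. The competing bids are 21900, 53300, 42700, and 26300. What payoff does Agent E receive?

Highest competing bid: 53300.
Agent E's bid 50400 is not the highest, so Agent E loses, pays nothing, and earns zero payoff.

0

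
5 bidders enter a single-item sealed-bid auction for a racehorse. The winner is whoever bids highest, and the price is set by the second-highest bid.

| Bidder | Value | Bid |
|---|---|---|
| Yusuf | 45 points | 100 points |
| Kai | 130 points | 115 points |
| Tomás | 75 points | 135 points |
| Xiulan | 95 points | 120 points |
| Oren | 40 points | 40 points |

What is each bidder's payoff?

Ordered from highest: Tomás 135 points > Xiulan 120 points > Kai 115 points > Yusuf 100 points > Oren 40 points.
Tomás has the top bid and wins; the price is the second-highest bid, 120 points.
Tomás's payoff = 75 points − 120 points = -45 points. All other bidders lose, so their payoff is 0.

Yusuf 0 points, Kai 0 points, Tomás -45 points, Xiulan 0 points, Oren 0 points.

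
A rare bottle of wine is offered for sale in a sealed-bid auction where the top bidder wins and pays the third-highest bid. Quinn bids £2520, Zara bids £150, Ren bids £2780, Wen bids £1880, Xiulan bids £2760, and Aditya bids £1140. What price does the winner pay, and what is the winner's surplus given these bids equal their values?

Price £2520; surplus £260.

Ordered from highest: Ren £2780; Xiulan £2760; Quinn £2520; Wen £1880; Aditya £1140; Zara £150.
Ren is the highest bidder, so Ren wins.
Under the third-price rule, the price is the third-highest bid: £2520.
Surplus = £2780 − £2520 = £260.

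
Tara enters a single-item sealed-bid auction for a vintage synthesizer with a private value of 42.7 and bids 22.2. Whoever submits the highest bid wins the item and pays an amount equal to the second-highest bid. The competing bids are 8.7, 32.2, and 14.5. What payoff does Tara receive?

Payoff = 0.0.

Highest competing bid: 32.2.
Tara's bid 22.2 is not the highest, so Tara loses, pays nothing, and earns zero payoff.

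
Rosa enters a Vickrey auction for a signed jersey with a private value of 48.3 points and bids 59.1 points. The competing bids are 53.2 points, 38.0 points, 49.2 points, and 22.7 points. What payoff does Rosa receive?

Payoff = -4.9 points.

Highest competing bid: 53.2 points.
Rosa's bid 59.1 points is the highest overall, so Rosa wins and pays the second-highest bid, 53.2 points.
Payoff = value − price = 48.3 points − 53.2 points = -4.9 points.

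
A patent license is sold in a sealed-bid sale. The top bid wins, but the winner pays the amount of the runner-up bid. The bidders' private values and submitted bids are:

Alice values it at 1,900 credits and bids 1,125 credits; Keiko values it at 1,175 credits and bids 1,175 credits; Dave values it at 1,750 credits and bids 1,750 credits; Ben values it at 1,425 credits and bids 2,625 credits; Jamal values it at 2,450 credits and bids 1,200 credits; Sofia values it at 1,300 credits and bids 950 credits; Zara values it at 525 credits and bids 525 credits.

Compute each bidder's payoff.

Alice 0 credits, Keiko 0 credits, Dave 0 credits, Ben -325 credits, Jamal 0 credits, Sofia 0 credits, Zara 0 credits.

Ordered from highest: Ben 2,625 credits > Dave 1,750 credits > Jamal 1,200 credits > Keiko 1,175 credits > Alice 1,125 credits > Sofia 950 credits > Zara 525 credits.
Ben has the top bid and wins; the price is the second-highest bid, 1,750 credits.
Ben's payoff = 1,425 credits − 1,750 credits = -325 credits. All other bidders lose, so their payoff is 0.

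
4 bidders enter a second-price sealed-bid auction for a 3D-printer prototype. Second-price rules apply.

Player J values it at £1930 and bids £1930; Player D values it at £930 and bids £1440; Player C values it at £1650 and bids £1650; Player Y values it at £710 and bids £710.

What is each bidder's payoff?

Ranking the bids: Player J £1930 > Player C £1650 > Player D £1440 > Player Y £710.
Player J has the top bid and wins; the price is the second-highest bid, £1650.
Player J's payoff = £1930 − £1650 = £280. All other bidders lose, so their payoff is 0.

Player J £280, Player D £0, Player C £0, Player Y £0.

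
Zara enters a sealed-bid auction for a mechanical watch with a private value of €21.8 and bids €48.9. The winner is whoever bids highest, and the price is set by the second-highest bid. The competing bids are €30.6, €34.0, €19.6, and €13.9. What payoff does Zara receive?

-€12.2

Highest competing bid: €34.0.
Zara's bid €48.9 is the highest overall, so Zara wins and pays the second-highest bid, €34.0.
Payoff = value − price = €21.8 − €34.0 = -€12.2.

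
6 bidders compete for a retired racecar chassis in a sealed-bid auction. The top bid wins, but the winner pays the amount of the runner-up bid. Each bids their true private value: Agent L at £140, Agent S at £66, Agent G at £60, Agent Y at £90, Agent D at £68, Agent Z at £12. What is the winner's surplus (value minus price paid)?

Ordered from highest: Agent L £140 > Agent Y £90 > Agent D £68 > Agent S £66 > Agent G £60 > Agent Z £12.
Agent L wins with the top bid and pays the second-highest, £90.
Surplus = £140 − £90 = £50.

Surplus = £50.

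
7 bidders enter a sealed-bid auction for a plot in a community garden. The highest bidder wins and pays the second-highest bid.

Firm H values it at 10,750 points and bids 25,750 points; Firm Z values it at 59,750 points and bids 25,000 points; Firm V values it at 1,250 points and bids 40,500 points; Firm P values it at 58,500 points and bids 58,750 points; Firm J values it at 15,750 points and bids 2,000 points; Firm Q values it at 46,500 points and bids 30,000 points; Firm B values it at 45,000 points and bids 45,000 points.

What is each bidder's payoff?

Sorted high to low: Firm P 58,750 points; Firm B 45,000 points; Firm V 40,500 points; Firm Q 30,000 points; Firm H 25,750 points; Firm Z 25,000 points; Firm J 2,000 points.
Firm P has the top bid and wins; the price is the second-highest bid, 45,000 points.
Firm P's payoff = 58,500 points − 45,000 points = 13,500 points. All other bidders lose, so their payoff is 0.

Payoffs: Firm H 0 points, Firm Z 0 points, Firm V 0 points, Firm P 13,500 points, Firm J 0 points, Firm Q 0 points, Firm B 0 points.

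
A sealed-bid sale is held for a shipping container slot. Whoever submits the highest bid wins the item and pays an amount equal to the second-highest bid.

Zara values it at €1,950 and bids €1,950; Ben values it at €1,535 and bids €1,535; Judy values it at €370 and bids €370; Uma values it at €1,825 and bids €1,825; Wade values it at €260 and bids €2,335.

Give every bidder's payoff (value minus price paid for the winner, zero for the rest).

Sorted high to low: Wade €2,335, then Zara €1,950, then Uma €1,825, then Ben €1,535, then Judy €370.
Wade has the top bid and wins; the price is the second-highest bid, €1,950.
Wade's payoff = €260 − €1,950 = -€1,690. All other bidders lose, so their payoff is 0.

Zara €0, Ben €0, Judy €0, Uma €0, Wade -€1,690.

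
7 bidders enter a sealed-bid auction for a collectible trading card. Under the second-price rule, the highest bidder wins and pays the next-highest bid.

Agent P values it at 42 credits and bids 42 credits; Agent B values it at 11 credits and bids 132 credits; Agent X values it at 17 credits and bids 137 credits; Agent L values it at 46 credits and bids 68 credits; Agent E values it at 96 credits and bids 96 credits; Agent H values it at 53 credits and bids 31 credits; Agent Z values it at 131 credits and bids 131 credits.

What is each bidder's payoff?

Agent P 0 credits, Agent B 0 credits, Agent X -115 credits, Agent L 0 credits, Agent E 0 credits, Agent H 0 credits, Agent Z 0 credits.

Ordered from highest: Agent X 137 credits, then Agent B 132 credits, then Agent Z 131 credits, then Agent E 96 credits, then Agent L 68 credits, then Agent P 42 credits, then Agent H 31 credits.
Agent X has the top bid and wins; the price is the second-highest bid, 132 credits.
Agent X's payoff = 17 credits − 132 credits = -115 credits. All other bidders lose, so their payoff is 0.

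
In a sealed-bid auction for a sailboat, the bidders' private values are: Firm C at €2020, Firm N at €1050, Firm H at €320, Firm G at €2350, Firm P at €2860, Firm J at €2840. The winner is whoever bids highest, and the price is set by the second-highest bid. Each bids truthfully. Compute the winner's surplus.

Ordered from highest: Firm P €2860; Firm J €2840; Firm G €2350; Firm C €2020; Firm N €1050; Firm H €320.
Firm P wins with the top bid and pays the second-highest, €2840.
Surplus = €2860 − €2840 = €20.

Winner's surplus: €20.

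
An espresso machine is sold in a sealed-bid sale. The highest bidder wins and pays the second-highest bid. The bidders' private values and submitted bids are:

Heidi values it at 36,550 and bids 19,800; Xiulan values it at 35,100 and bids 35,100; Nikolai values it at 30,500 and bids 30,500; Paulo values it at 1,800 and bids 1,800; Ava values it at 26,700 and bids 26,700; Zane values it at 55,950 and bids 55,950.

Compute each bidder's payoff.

Ordered from highest: Zane 55,950; Xiulan 35,100; Nikolai 30,500; Ava 26,700; Heidi 19,800; Paulo 1,800.
Zane has the top bid and wins; the price is the second-highest bid, 35,100.
Zane's payoff = 55,950 − 35,100 = 20,850. All other bidders lose, so their payoff is 0.

Heidi 0, Xiulan 0, Nikolai 0, Paulo 0, Ava 0, Zane 20,850.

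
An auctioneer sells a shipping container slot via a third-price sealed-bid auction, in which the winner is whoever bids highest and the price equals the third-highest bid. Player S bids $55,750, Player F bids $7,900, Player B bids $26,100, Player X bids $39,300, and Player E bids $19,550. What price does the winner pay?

Sorted high to low: Player S $55,750, then Player X $39,300, then Player B $26,100, then Player E $19,550, then Player F $7,900.
Player S is the highest bidder, so Player S wins.
Under the third-price rule, the price is the third-highest bid: $26,100.

$26,100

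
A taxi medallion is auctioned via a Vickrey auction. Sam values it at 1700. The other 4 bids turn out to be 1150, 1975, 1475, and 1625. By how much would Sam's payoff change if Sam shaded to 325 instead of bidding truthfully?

0

The highest competing bid is 1975.
Bidding truthfully at 1700: the top bid is 1975 (a rival), so Sam loses. Payoff = 0.
Bidding 325: the top bid is 1975 (a rival), so Sam loses. Payoff = 0.
Change = 0 − 0 = 0.
The bid only affects whether you win, not the price — here both bids land on the same side of the top rival bid, so the deviation is payoff-neutral.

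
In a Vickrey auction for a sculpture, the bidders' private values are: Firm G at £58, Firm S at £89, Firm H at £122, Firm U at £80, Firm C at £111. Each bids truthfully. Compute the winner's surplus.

Winner's surplus: £11.

Ordered from highest: Firm H £122 > Firm C £111 > Firm S £89 > Firm U £80 > Firm G £58.
Firm H wins with the top bid and pays the second-highest, £111.
Surplus = £122 − £111 = £11.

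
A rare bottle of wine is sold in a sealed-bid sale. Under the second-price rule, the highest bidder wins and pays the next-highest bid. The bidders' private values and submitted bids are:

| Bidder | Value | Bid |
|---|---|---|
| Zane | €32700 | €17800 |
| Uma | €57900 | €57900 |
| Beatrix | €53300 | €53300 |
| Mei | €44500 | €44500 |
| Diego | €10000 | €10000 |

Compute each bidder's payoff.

Sorted high to low: Uma €57900 > Beatrix €53300 > Mei €44500 > Zane €17800 > Diego €10000.
Uma has the top bid and wins; the price is the second-highest bid, €53300.
Uma's payoff = €57900 − €53300 = €4600. All other bidders lose, so their payoff is 0.

Zane €0, Uma €4600, Beatrix €0, Mei €0, Diego €0.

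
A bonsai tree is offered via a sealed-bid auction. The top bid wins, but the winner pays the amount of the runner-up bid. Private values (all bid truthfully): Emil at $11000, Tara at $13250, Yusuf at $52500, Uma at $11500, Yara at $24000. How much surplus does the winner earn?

Sorted high to low: Yusuf $52500 > Yara $24000 > Tara $13250 > Uma $11500 > Emil $11000.
Yusuf wins with the top bid and pays the second-highest, $24000.
Surplus = $52500 − $24000 = $28500.

Surplus = $28500.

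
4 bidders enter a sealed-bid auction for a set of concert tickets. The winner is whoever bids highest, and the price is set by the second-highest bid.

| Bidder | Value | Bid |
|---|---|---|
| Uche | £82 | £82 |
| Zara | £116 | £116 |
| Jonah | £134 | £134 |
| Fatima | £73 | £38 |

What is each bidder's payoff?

Payoffs: Uche £0, Zara £0, Jonah £18, Fatima £0.

Ordered from highest: Jonah £134, then Zara £116, then Uche £82, then Fatima £38.
Jonah has the top bid and wins; the price is the second-highest bid, £116.
Jonah's payoff = £134 − £116 = £18. All other bidders lose, so their payoff is 0.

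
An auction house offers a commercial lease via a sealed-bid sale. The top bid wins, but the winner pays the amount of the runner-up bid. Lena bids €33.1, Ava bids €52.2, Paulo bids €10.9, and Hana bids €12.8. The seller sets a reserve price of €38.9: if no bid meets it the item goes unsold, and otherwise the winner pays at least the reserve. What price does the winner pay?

The winner pays €38.9.

Sorted high to low: Ava €52.2, then Lena €33.1, then Hana €12.8, then Paulo €10.9.
Ava has the highest bid, so Ava wins.
The second-highest bid is €33.1, but the reserve €38.9 is higher, so the price is the reserve.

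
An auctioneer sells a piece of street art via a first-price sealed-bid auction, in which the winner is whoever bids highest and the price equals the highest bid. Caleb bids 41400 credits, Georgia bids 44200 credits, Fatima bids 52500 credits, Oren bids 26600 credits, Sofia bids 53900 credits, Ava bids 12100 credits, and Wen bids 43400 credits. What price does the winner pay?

Bids in descending order: Sofia 53900 credits; Fatima 52500 credits; Georgia 44200 credits; Wen 43400 credits; Caleb 41400 credits; Oren 26600 credits; Ava 12100 credits.
Sofia is the highest bidder, so Sofia wins.
Under the first-price rule, the price is the highest bid: 53900 credits.

53900 credits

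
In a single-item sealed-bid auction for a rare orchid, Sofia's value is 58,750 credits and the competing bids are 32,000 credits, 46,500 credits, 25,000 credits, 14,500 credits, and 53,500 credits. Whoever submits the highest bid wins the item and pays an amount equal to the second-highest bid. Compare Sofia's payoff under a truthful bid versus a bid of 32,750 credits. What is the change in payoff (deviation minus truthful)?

The highest competing bid is 53,500 credits.
Bidding truthfully at 58,750 credits: Sofia has the top bid, wins, and pays the second-highest bid 53,500 credits. Payoff = 58,750 credits − 53,500 credits = 5,250 credits.
Bidding 32,750 credits: the top bid is 53,500 credits (a rival), so Sofia loses. Payoff = 0 credits.
Change = 0 credits − 5,250 credits = -5,250 credits.

Change in payoff: -5,250 credits.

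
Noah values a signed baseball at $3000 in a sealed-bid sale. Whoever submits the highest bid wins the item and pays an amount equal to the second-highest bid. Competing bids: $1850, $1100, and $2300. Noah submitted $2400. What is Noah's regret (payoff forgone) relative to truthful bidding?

$0

The highest competing bid is $2300.
Bidding truthfully at $3000: Noah has the top bid, wins, and pays the second-highest bid $2300. Payoff = $3000 − $2300 = $700.
Bidding $2400: Noah has the top bid, wins, and pays the second-highest bid $2300. Payoff = $3000 − $2300 = $700.
Regret = truthful payoff − actual payoff = $700 − $700 = $0.
The bid only affects whether you win, not the price — here both bids land on the same side of the top rival bid, so the deviation is payoff-neutral.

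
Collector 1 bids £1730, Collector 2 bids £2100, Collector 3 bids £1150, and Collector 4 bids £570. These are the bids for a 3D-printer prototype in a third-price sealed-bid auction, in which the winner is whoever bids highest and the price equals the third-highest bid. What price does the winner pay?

£1150

Ordered from highest: Collector 2 £2100, then Collector 1 £1730, then Collector 3 £1150, then Collector 4 £570.
Collector 2 is the highest bidder, so Collector 2 wins.
Under the third-price rule, the price is the third-highest bid: £1150.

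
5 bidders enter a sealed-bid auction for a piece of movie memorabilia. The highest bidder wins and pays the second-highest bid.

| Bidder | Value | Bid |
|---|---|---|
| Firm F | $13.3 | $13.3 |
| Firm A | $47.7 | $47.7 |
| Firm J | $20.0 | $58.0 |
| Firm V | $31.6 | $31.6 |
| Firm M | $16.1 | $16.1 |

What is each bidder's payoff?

Firm F $0.0, Firm A $0.0, Firm J -$27.7, Firm V $0.0, Firm M $0.0.

Sorted high to low: Firm J $58.0; Firm A $47.7; Firm V $31.6; Firm M $16.1; Firm F $13.3.
Firm J has the top bid and wins; the price is the second-highest bid, $47.7.
Firm J's payoff = $20.0 − $47.7 = -$27.7. All other bidders lose, so their payoff is 0.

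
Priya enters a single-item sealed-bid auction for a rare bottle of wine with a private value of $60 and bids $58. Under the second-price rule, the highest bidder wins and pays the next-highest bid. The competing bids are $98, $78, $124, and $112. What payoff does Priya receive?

Highest competing bid: $124.
Priya's bid $58 is not the highest, so Priya loses, pays nothing, and earns zero payoff.

Priya's payoff: $0.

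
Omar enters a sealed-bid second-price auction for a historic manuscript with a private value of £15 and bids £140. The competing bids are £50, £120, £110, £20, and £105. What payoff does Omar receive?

Highest competing bid: £120.
Omar's bid £140 is the highest overall, so Omar wins and pays the second-highest bid, £120.
Payoff = value − price = £15 − £120 = -£105.

-£105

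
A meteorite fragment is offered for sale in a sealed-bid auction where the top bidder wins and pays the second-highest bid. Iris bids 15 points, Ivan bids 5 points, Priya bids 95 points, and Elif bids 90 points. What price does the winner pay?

Ranking the bids: Priya 95 points; Elif 90 points; Iris 15 points; Ivan 5 points.
Priya is the highest bidder, so Priya wins.
Under the second-price rule, the price is the second-highest bid: 90 points.

Price paid: 90 points.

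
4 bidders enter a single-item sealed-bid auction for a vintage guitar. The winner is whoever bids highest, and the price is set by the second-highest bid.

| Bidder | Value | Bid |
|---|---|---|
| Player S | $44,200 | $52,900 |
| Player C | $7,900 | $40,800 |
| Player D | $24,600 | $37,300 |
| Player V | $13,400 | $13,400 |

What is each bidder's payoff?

Player S $3,400, Player C $0, Player D $0, Player V $0.

Ordered from highest: Player S $52,900 > Player C $40,800 > Player D $37,300 > Player V $13,400.
Player S has the top bid and wins; the price is the second-highest bid, $40,800.
Player S's payoff = $44,200 − $40,800 = $3,400. All other bidders lose, so their payoff is 0.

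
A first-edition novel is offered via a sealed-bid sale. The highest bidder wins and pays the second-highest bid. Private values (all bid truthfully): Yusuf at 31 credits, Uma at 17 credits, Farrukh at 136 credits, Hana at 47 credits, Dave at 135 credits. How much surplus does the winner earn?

Surplus = 1 credits.

Sorted high to low: Farrukh 136 credits, then Dave 135 credits, then Hana 47 credits, then Yusuf 31 credits, then Uma 17 credits.
Farrukh wins with the top bid and pays the second-highest, 135 credits.
Surplus = 136 credits − 135 credits = 1 credits.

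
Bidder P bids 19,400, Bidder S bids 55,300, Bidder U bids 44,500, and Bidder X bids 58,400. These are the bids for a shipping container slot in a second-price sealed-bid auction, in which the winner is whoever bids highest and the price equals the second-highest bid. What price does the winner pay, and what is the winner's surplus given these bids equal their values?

Bids in descending order: Bidder X 58,400; Bidder S 55,300; Bidder U 44,500; Bidder P 19,400.
Bidder X is the highest bidder, so Bidder X wins.
Under the second-price rule, the price is the second-highest bid: 55,300.
Surplus = 58,400 − 55,300 = 3,100.

The winner pays 55,300 for a surplus of 3,100.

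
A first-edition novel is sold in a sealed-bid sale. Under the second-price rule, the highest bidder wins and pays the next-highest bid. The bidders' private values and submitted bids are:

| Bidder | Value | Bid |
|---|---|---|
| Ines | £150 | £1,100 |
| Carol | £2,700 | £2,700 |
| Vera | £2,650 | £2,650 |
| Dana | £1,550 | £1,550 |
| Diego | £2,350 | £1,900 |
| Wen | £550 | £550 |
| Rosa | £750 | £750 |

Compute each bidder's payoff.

Sorted high to low: Carol £2,700; Vera £2,650; Diego £1,900; Dana £1,550; Ines £1,100; Rosa £750; Wen £550.
Carol has the top bid and wins; the price is the second-highest bid, £2,650.
Carol's payoff = £2,700 − £2,650 = £50. All other bidders lose, so their payoff is 0.

Ines £0, Carol £50, Vera £0, Dana £0, Diego £0, Wen £0, Rosa £0.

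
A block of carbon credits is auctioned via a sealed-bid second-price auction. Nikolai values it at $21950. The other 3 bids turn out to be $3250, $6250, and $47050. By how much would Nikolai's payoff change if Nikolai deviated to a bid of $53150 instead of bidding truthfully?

-$25100

The highest competing bid is $47050.
Bidding truthfully at $21950: the top bid is $47050 (a rival), so Nikolai loses. Payoff = $0.
Bidding $53150: Nikolai has the top bid, wins, and pays the second-highest bid $47050. Payoff = $21950 − $47050 = -$25100.
Change = -$25100 − $0 = -$25100.
Deviating from a truthful bid can only lose payoff in a second-price auction — never gain.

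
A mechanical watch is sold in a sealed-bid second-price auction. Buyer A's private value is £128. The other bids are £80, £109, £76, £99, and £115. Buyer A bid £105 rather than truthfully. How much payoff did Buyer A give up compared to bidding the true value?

£13

The highest competing bid is £115.
Bidding truthfully at £128: Buyer A has the top bid, wins, and pays the second-highest bid £115. Payoff = £128 − £115 = £13.
Bidding £105: the top bid is £115 (a rival), so Buyer A loses. Payoff = £0.
Regret = truthful payoff − actual payoff = £13 − £0 = £13.
Deviating from a truthful bid can only lose payoff in a second-price auction — never gain.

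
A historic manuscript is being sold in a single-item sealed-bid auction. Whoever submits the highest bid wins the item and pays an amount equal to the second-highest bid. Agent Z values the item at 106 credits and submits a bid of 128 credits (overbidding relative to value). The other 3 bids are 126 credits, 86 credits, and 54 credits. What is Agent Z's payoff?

-20 credits

Highest competing bid: 126 credits.
Agent Z's bid 128 credits is the highest overall, so Agent Z wins and pays the second-highest bid, 126 credits.
Payoff = value − price = 106 credits − 126 credits = -20 credits.
Overbidding won the item at a price above value — truthful bidding would have avoided this loss.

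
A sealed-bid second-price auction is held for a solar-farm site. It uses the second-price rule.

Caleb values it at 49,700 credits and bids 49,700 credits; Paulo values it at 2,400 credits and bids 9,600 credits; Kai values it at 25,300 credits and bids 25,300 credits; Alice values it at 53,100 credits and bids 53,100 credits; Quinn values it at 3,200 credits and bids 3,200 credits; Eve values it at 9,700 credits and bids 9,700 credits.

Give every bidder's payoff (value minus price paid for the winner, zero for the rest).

Sorted high to low: Alice 53,100 credits > Caleb 49,700 credits > Kai 25,300 credits > Eve 9,700 credits > Paulo 9,600 credits > Quinn 3,200 credits.
Alice has the top bid and wins; the price is the second-highest bid, 49,700 credits.
Alice's payoff = 53,100 credits − 49,700 credits = 3,400 credits. All other bidders lose, so their payoff is 0.

Caleb 0 credits, Paulo 0 credits, Kai 0 credits, Alice 3,400 credits, Quinn 0 credits, Eve 0 credits.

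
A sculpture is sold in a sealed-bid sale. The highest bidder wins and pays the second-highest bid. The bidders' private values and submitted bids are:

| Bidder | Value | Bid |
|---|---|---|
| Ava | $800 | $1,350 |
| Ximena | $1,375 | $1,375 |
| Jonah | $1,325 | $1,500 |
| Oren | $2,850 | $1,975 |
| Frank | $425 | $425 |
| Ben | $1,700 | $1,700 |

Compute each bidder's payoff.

Sorted high to low: Oren $1,975 > Ben $1,700 > Jonah $1,500 > Ximena $1,375 > Ava $1,350 > Frank $425.
Oren has the top bid and wins; the price is the second-highest bid, $1,700.
Oren's payoff = $2,850 − $1,700 = $1,150. All other bidders lose, so their payoff is 0.

Payoffs: Ava $0, Ximena $0, Jonah $0, Oren $1,150, Frank $0, Ben $0.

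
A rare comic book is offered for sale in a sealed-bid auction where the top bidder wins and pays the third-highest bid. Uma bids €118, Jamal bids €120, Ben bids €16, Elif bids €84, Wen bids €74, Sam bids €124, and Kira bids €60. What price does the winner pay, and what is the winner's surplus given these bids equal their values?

Ordered from highest: Sam €124, then Jamal €120, then Uma €118, then Elif €84, then Wen €74, then Kira €60, then Ben €16.
Sam is the highest bidder, so Sam wins.
Under the third-price rule, the price is the third-highest bid: €118.
Surplus = €124 − €118 = €6.

The winner pays €118 for a surplus of €6.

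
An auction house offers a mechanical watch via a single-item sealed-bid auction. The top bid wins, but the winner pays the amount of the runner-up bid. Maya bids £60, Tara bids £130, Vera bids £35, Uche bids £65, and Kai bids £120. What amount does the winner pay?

£120

Sorted high to low: Tara £130, then Kai £120, then Uche £65, then Maya £60, then Vera £35.
Tara has the highest bid, so Tara wins.
The second-highest bid is £120, so that is what Tara pays.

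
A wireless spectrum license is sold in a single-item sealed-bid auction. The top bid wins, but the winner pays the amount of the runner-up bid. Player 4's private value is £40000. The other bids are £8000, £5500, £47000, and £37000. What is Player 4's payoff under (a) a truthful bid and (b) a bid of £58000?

The highest competing bid is £47000.
Bidding truthfully at £40000: the top bid is £47000 (a rival), so Player 4 loses. Payoff = £0.
Bidding £58000: Player 4 has the top bid, wins, and pays the second-highest bid £47000. Payoff = £40000 − £47000 = -£7000.

(a) £0  (b) -£7000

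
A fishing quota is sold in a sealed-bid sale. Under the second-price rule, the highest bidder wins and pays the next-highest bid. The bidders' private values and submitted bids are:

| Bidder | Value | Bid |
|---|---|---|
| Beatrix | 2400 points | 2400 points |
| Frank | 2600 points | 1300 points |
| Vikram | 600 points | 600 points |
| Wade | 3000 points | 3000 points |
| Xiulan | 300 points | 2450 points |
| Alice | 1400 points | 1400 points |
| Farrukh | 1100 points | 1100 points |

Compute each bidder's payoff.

Ordered from highest: Wade 3000 points, then Xiulan 2450 points, then Beatrix 2400 points, then Alice 1400 points, then Frank 1300 points, then Farrukh 1100 points, then Vikram 600 points.
Wade has the top bid and wins; the price is the second-highest bid, 2450 points.
Wade's payoff = 3000 points − 2450 points = 550 points. All other bidders lose, so their payoff is 0.

Payoffs: Beatrix 0 points, Frank 0 points, Vikram 0 points, Wade 550 points, Xiulan 0 points, Alice 0 points, Farrukh 0 points.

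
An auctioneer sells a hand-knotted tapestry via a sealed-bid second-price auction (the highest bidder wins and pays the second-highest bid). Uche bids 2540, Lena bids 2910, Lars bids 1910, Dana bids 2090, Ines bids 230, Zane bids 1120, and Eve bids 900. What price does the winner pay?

Ordered from highest: Lena 2910; Uche 2540; Dana 2090; Lars 1910; Zane 1120; Eve 900; Ines 230.
Lena is the highest bidder, so Lena wins.
Under the second-price rule, the price is the second-highest bid: 2540.

2540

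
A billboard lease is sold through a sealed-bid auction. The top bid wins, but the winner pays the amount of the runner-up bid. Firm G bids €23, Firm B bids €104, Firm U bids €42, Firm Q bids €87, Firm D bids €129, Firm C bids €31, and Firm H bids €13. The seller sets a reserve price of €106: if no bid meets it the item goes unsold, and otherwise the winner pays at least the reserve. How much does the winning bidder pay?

Ordered from highest: Firm D €129 > Firm B €104 > Firm Q €87 > Firm U €42 > Firm C €31 > Firm G €23 > Firm H €13.
Firm D has the highest bid, so Firm D wins.
The second-highest bid is €104, but the reserve €106 is higher, so the price is the reserve.

The winner pays €106.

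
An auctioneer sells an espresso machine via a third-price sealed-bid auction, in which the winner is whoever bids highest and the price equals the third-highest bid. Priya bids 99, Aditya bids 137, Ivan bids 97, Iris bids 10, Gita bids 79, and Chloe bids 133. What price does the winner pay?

Ranking the bids: Aditya 137; Chloe 133; Priya 99; Ivan 97; Gita 79; Iris 10.
Aditya is the highest bidder, so Aditya wins.
Under the third-price rule, the price is the third-highest bid: 99.

Price paid: 99.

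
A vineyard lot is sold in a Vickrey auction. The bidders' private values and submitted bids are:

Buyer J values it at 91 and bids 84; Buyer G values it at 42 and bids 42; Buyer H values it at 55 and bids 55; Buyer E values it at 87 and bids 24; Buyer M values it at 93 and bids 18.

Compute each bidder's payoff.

Payoffs: Buyer J 36, Buyer G 0, Buyer H 0, Buyer E 0, Buyer M 0.

Sorted high to low: Buyer J 84 > Buyer H 55 > Buyer G 42 > Buyer E 24 > Buyer M 18.
Buyer J has the top bid and wins; the price is the second-highest bid, 55.
Buyer J's payoff = 91 − 55 = 36. All other bidders lose, so their payoff is 0.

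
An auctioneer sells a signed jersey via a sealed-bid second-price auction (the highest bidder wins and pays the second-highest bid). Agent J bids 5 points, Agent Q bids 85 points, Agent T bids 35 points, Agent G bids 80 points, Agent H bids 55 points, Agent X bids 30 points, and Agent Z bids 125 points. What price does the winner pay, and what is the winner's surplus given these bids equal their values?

Sorted high to low: Agent Z 125 points; Agent Q 85 points; Agent G 80 points; Agent H 55 points; Agent T 35 points; Agent X 30 points; Agent J 5 points.
Agent Z is the highest bidder, so Agent Z wins.
Under the second-price rule, the price is the second-highest bid: 85 points.
Surplus = 125 points − 85 points = 40 points.

The winner pays 85 points for a surplus of 40 points.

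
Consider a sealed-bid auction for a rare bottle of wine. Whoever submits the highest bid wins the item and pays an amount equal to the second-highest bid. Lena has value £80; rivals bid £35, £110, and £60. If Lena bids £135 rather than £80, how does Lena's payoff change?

Payoff change: -£30.

The highest competing bid is £110.
Bidding truthfully at £80: the top bid is £110 (a rival), so Lena loses. Payoff = £0.
Bidding £135: Lena has the top bid, wins, and pays the second-highest bid £110. Payoff = £80 − £110 = -£30.
Change = -£30 − £0 = -£30.
Deviating from a truthful bid can only lose payoff in a second-price auction — never gain.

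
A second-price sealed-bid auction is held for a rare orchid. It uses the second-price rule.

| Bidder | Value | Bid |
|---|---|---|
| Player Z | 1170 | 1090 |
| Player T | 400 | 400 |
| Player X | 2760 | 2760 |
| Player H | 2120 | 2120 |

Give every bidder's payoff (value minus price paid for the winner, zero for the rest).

Player Z 0, Player T 0, Player X 640, Player H 0.

Bids in descending order: Player X 2760, then Player H 2120, then Player Z 1090, then Player T 400.
Player X has the top bid and wins; the price is the second-highest bid, 2120.
Player X's payoff = 2760 − 2120 = 640. All other bidders lose, so their payoff is 0.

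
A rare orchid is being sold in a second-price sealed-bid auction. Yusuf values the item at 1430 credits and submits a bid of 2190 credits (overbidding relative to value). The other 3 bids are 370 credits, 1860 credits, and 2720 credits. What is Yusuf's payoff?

0 credits

Highest competing bid: 2720 credits.
Yusuf's bid 2190 credits is not the highest, so Yusuf loses, pays nothing, and earns zero payoff.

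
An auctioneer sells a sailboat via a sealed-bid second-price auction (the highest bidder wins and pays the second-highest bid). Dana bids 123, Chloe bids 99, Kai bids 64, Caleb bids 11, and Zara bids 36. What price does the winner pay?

The winner pays 99.

Ranking the bids: Dana 123, then Chloe 99, then Kai 64, then Zara 36, then Caleb 11.
Dana is the highest bidder, so Dana wins.
Under the second-price rule, the price is the second-highest bid: 99.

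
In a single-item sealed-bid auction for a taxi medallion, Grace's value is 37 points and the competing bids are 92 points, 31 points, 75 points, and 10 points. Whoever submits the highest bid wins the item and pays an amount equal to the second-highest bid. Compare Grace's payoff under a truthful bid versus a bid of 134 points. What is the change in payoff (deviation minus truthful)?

Payoff change: -55 points.

The highest competing bid is 92 points.
Bidding truthfully at 37 points: the top bid is 92 points (a rival), so Grace loses. Payoff = 0 points.
Bidding 134 points: Grace has the top bid, wins, and pays the second-highest bid 92 points. Payoff = 37 points − 92 points = -55 points.
Change = -55 points − 0 points = -55 points.
Deviating from a truthful bid can only lose payoff in a second-price auction — never gain.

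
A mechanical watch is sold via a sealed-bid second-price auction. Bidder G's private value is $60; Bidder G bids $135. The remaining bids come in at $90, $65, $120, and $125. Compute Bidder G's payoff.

Highest competing bid: $125.
Bidder G's bid $135 is the highest overall, so Bidder G wins and pays the second-highest bid, $125.
Payoff = value − price = $60 − $125 = -$65.
Overbidding won the item at a price above value — truthful bidding would have avoided this loss.

Bidder G's payoff: -$65.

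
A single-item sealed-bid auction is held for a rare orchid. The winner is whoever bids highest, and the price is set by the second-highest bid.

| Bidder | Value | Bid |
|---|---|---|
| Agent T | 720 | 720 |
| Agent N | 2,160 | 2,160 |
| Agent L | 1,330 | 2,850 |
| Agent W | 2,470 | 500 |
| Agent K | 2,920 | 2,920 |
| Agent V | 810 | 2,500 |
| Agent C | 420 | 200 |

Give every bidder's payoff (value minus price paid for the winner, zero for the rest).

Agent T 0, Agent N 0, Agent L 0, Agent W 0, Agent K 70, Agent V 0, Agent C 0.

Sorted high to low: Agent K 2,920, then Agent L 2,850, then Agent V 2,500, then Agent N 2,160, then Agent T 720, then Agent W 500, then Agent C 200.
Agent K has the top bid and wins; the price is the second-highest bid, 2,850.
Agent K's payoff = 2,920 − 2,850 = 70. All other bidders lose, so their payoff is 0.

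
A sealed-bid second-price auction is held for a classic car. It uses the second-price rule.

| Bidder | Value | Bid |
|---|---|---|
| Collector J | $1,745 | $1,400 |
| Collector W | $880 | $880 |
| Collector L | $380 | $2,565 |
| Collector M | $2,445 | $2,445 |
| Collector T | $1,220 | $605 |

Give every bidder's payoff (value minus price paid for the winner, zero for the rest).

Ordered from highest: Collector L $2,565; Collector M $2,445; Collector J $1,400; Collector W $880; Collector T $605.
Collector L has the top bid and wins; the price is the second-highest bid, $2,445.
Collector L's payoff = $380 − $2,445 = -$2,065. All other bidders lose, so their payoff is 0.

Collector J $0, Collector W $0, Collector L -$2,065, Collector M $0, Collector T $0.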